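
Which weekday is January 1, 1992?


Target: January 1, 1992
Anchor: Jan 1, 1992. With p = 1992 - 1 = 1991: (p + p//4 - p//100 + p//400) mod 7 = (1991 + 497 - 19 + 4) mod 7 = 2473 mod 7 = 2 -> Wednesday (Mon=0 ... Sun=6)
Offset from anchor: 0 days
Weekday index = (2 + 0) mod 7 = 2

Wednesday


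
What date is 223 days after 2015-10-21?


Start: 2015-10-21, add 223 days
October 2015 has 31 days: 31 - 21 = 10 days to October 31 -> 213 left
November 2015 has 30 days -> 183 left
December 2015 has 31 days -> 152 left
January 2016 has 31 days -> 121 left
February 2016 has 29 days -> 92 left
March 2016 has 31 days -> 61 left
April 2016 has 30 days -> 31 left
May 2016: 31 <= 31 -> lands on May 31

Result: 2016-05-31


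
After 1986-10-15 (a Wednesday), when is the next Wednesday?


Current: Wednesday
Target: Wednesday
Days ahead: 7

Next Wednesday: 1986-10-22


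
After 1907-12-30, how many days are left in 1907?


Day of year: 364 of 365
Remaining = 365 - 364

1 day


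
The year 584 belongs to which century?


Century = (year - 1) // 100 + 1
= (584 - 1) // 100 + 1
= 583 // 100 + 1
= 5 + 1

6th century


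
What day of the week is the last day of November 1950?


November 1950 has 30 days
Anchor: Jan 1, 1950. With p = 1950 - 1 = 1949: (p + p//4 - p//100 + p//400) mod 7 = (1949 + 487 - 19 + 4) mod 7 = 2421 mod 7 = 6 -> Sunday (Mon=0 ... Sun=6)
Days before November (Jan-Oct): 304; November 1 index = (6 + 304) mod 7 = 2 -> Wednesday
Last day offset: 30 - 1 = 29 days
Weekday index = (2 + 29) mod 7 = 3

Thursday, November 30


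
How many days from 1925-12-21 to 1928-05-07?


From 1925-12-21 to 1928-05-07
1925-12-21: days before December = 31 + 28 + 31 + 30 + 31 + 30 + 31 + 31 + 30 + 31 + 30 = 334 (1925 is not a leap year); day of year = 334 + 21 = 355
1928-05-07: days before May = 31 + 29 + 31 + 30 = 121 (1928 is a leap year); day of year = 121 + 7 = 128
Rest of 1925: 365 - 355 = 10
Full years 1926 (365), 1927 (365): 730
Total = 10 + 730 + 128 = 868

868 days


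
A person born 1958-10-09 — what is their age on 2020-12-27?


Birth: 1958-10-09
Reference: 2020-12-27
Year difference: 2020 - 1958 = 62

62 years old


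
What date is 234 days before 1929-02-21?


Start: 1929-02-21, subtract 234 days
Back 21 days from February 21 reaches January 31, 1929 -> 213 left
January 1929 has 31 days -> back to December 31, 1928 -> 182 left
December 1928 has 31 days -> back to November 30, 1928 -> 151 left
November 1928 has 30 days -> back to October 31, 1928 -> 121 left
October 1928 has 31 days -> back to September 30, 1928 -> 90 left
September 1928 has 30 days -> back to August 31, 1928 -> 60 left
August 1928 has 31 days -> back to July 31, 1928 -> 29 left
July 1928: 31 - 29 = 2 -> lands on July 2

Result: 1928-07-02


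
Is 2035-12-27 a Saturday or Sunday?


Anchor: Jan 1, 2035. With p = 2035 - 1 = 2034: (p + p//4 - p//100 + p//400) mod 7 = (2034 + 508 - 20 + 5) mod 7 = 2527 mod 7 = 0 -> Monday (Mon=0 ... Sun=6)
Day of year: 361; offset = 360
Weekday index = (0 + 360) mod 7 = 3 -> Thursday
Weekend days: Saturday, Sunday

No


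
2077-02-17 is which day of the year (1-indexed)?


Date: February 17, 2077
Days in months 1 through 1: 31
Plus 17 days in February

Day of year: 48


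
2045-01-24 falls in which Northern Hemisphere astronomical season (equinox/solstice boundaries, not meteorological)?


Date: January 24
Astronomical Winter (approx.; exact equinox/solstice day varies by year): December 21 to March 19
January 24 falls within the Winter window

Winter


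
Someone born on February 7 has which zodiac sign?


Date: February 7
Conventional tropical zodiac dates: Aquarius from January 20 onward; Pisces starts February 19
February 7 falls within the Aquarius range

Aquarius


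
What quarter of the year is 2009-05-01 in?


Month: May (month 5)
Q1: Jan-Mar, Q2: Apr-Jun, Q3: Jul-Sep, Q4: Oct-Dec

Q2


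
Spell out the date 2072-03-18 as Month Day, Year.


ISO 2072-03-18 parses as year=2072, month=03, day=18
Month 3 -> March

March 18, 2072


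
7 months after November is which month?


November is month 11
11 + 7 = 18; wrap: 18 - 12 = 6

June


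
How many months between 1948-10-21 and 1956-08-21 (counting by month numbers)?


From October 1948 to August 1956
8 years * 12 = 96 months, minus 2 months = 94

94 months


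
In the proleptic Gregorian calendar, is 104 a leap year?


Gregorian leap year rule: divisible by 4, but not by 100, unless also by 400.
104 is divisible by 4 but not 100 -> leap year

Yes


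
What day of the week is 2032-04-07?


Date: April 7, 2032
Anchor: Jan 1, 2032. With p = 2032 - 1 = 2031: (p + p//4 - p//100 + p//400) mod 7 = (2031 + 507 - 20 + 5) mod 7 = 2523 mod 7 = 3 -> Thursday (Mon=0 ... Sun=6)
Days before April (Jan-Mar): 91; offset = 91 + 7 - 1 = 97
Weekday index = (3 + 97) mod 7 = 2

Day of the week: Wednesday


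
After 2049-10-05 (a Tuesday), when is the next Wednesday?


Current: Tuesday
Target: Wednesday
Days ahead: 1

Next Wednesday: 2049-10-06


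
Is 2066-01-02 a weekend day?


Anchor: Jan 1, 2066. With p = 2066 - 1 = 2065: (p + p//4 - p//100 + p//400) mod 7 = (2065 + 516 - 20 + 5) mod 7 = 2566 mod 7 = 4 -> Friday (Mon=0 ... Sun=6)
Day of year: 2; offset = 1
Weekday index = (4 + 1) mod 7 = 5 -> Saturday
Weekend days: Saturday, Sunday

Yes


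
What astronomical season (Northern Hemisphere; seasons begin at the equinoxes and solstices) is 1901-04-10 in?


Date: April 10
Astronomical Spring (approx.; exact equinox/solstice day varies by year): March 20 to June 20
April 10 falls within the Spring window

Spring


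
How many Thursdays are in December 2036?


December 2036 has 31 days
Anchor: Jan 1, 2036. With p = 2036 - 1 = 2035: (p + p//4 - p//100 + p//400) mod 7 = (2035 + 508 - 20 + 5) mod 7 = 2528 mod 7 = 1 -> Tuesday (Mon=0 ... Sun=6)
Days before December (Jan-Nov): 335; December 1 index = (1 + 335) mod 7 = 0 -> Monday
First Thursday is December 4
Thursdays: 4, 11, 18, 25

4 Thursdays


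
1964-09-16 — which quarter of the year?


Month: September (month 9)
Q1: Jan-Mar, Q2: Apr-Jun, Q3: Jul-Sep, Q4: Oct-Dec

Q3


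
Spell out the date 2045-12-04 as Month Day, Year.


ISO 2045-12-04 parses as year=2045, month=12, day=04
Month 12 -> December

December 4, 2045


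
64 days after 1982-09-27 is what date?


Start: 1982-09-27, add 64 days
September 1982 has 30 days: 30 - 27 = 3 days to September 30 -> 61 left
October 1982 has 31 days -> 30 left
November 1982: 30 <= 30 -> lands on November 30

Result: 1982-11-30


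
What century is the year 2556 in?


Century = (year - 1) // 100 + 1
= (2556 - 1) // 100 + 1
= 2555 // 100 + 1
= 25 + 1

26th century


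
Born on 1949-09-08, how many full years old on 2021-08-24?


Birth: 1949-09-08
Reference: 2021-08-24
Year difference: 2021 - 1949 = 72
Birthday not yet reached in 2021, subtract 1

71 years old


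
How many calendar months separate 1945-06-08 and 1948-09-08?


From June 1945 to September 1948
3 years * 12 = 36 months, plus 3 months = 39

39 months


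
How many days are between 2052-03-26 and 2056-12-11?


From 2052-03-26 to 2056-12-11
2052-03-26: days before March = 31 + 29 = 60 (2052 is a leap year); day of year = 60 + 26 = 86
2056-12-11: days before December = 31 + 29 + 31 + 30 + 31 + 30 + 31 + 31 + 30 + 31 + 30 = 335 (2056 is a leap year); day of year = 335 + 11 = 346
Rest of 2052: 366 - 86 = 280
Full years 2053 (365), 2054 (365), 2055 (365): 1095
Total = 280 + 1095 + 346 = 1721

1721 days


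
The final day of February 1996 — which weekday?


February 1996 has 29 days
Anchor: Jan 1, 1996. With p = 1996 - 1 = 1995: (p + p//4 - p//100 + p//400) mod 7 = (1995 + 498 - 19 + 4) mod 7 = 2478 mod 7 = 0 -> Monday (Mon=0 ... Sun=6)
Days before February (Jan): 31; February 1 index = (0 + 31) mod 7 = 3 -> Thursday
Last day offset: 29 - 1 = 28 days
Weekday index = (3 + 28) mod 7 = 3

Thursday, February 29


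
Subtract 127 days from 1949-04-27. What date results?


Start: 1949-04-27, subtract 127 days
Back 27 days from April 27 reaches March 31, 1949 -> 100 left
March 1949 has 31 days -> back to February 28, 1949 -> 69 left
February 1949 has 28 days -> back to January 31, 1949 -> 41 left
January 1949 has 31 days -> back to December 31, 1948 -> 10 left
December 1948: 31 - 10 = 21 -> lands on December 21

Result: 1948-12-21


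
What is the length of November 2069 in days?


November 2069

30 days


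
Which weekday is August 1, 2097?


Target: August 1, 2097
Anchor: Jan 1, 2097. With p = 2097 - 1 = 2096: (p + p//4 - p//100 + p//400) mod 7 = (2096 + 524 - 20 + 5) mod 7 = 2605 mod 7 = 1 -> Tuesday (Mon=0 ... Sun=6)
Days before August (Jan-Jul): 212 days
Weekday index = (1 + 212) mod 7 = 3

Thursday


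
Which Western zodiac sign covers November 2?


Date: November 2
Conventional tropical zodiac dates: Scorpio from October 23 onward; Sagittarius starts November 22
November 2 falls within the Scorpio range

Scorpio


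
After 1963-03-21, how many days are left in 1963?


Day of year: 80 of 365
Remaining = 365 - 80

285 days


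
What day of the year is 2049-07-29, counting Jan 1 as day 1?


Date: July 29, 2049
Days in months 1 through 6: 181
Plus 29 days in July

Day of year: 210


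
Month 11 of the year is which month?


Month 11 of 12

November


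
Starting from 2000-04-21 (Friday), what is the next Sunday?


Current: Friday
Target: Sunday
Days ahead: 2

Next Sunday: 2000-04-23


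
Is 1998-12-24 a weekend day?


Anchor: Jan 1, 1998. With p = 1998 - 1 = 1997: (p + p//4 - p//100 + p//400) mod 7 = (1997 + 499 - 19 + 4) mod 7 = 2481 mod 7 = 3 -> Thursday (Mon=0 ... Sun=6)
Day of year: 358; offset = 357
Weekday index = (3 + 357) mod 7 = 3 -> Thursday
Weekend days: Saturday, Sunday

No


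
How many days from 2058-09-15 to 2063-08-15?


From 2058-09-15 to 2063-08-15
2058-09-15: days before September = 31 + 28 + 31 + 30 + 31 + 30 + 31 + 31 = 243 (2058 is not a leap year); day of year = 243 + 15 = 258
2063-08-15: days before August = 31 + 28 + 31 + 30 + 31 + 30 + 31 = 212 (2063 is not a leap year); day of year = 212 + 15 = 227
Rest of 2058: 365 - 258 = 107
Full years 2059 (365), 2060 (366), 2061 (365), 2062 (365): 1461
Total = 107 + 1461 + 227 = 1795

1795 days


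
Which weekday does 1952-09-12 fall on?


Date: September 12, 1952
Anchor: Jan 1, 1952. With p = 1952 - 1 = 1951: (p + p//4 - p//100 + p//400) mod 7 = (1951 + 487 - 19 + 4) mod 7 = 2423 mod 7 = 1 -> Tuesday (Mon=0 ... Sun=6)
Days before September (Jan-Aug): 244; offset = 244 + 12 - 1 = 255
Weekday index = (1 + 255) mod 7 = 4

Day of the week: Friday


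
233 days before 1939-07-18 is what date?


Start: 1939-07-18, subtract 233 days
Back 18 days from July 18 reaches June 30, 1939 -> 215 left
June 1939 has 30 days -> back to May 31, 1939 -> 185 left
May 1939 has 31 days -> back to April 30, 1939 -> 154 left
April 1939 has 30 days -> back to March 31, 1939 -> 124 left
March 1939 has 31 days -> back to February 28, 1939 -> 93 left
February 1939 has 28 days -> back to January 31, 1939 -> 65 left
January 1939 has 31 days -> back to December 31, 1938 -> 34 left
December 1938 has 31 days -> back to November 30, 1938 -> 3 left
November 1938: 30 - 3 = 27 -> lands on November 27

Result: 1938-11-27


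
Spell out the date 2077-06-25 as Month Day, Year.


ISO 2077-06-25 parses as year=2077, month=06, day=25
Month 6 -> June

June 25, 2077


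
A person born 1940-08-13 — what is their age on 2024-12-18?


Birth: 1940-08-13
Reference: 2024-12-18
Year difference: 2024 - 1940 = 84

84 years old


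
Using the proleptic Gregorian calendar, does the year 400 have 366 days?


Gregorian leap year rule: divisible by 4, but not by 100, unless also by 400.
400 is divisible by 400 -> leap year

Yes


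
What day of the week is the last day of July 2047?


July 2047 has 31 days
Anchor: Jan 1, 2047. With p = 2047 - 1 = 2046: (p + p//4 - p//100 + p//400) mod 7 = (2046 + 511 - 20 + 5) mod 7 = 2542 mod 7 = 1 -> Tuesday (Mon=0 ... Sun=6)
Days before July (Jan-Jun): 181; July 1 index = (1 + 181) mod 7 = 0 -> Monday
Last day offset: 31 - 1 = 30 days
Weekday index = (0 + 30) mod 7 = 2

Wednesday, July 31


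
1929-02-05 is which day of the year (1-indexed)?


Date: February 5, 1929
Days in months 1 through 1: 31
Plus 5 days in February

Day of year: 36


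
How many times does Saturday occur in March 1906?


March 1906 has 31 days
Anchor: Jan 1, 1906. With p = 1906 - 1 = 1905: (p + p//4 - p//100 + p//400) mod 7 = (1905 + 476 - 19 + 4) mod 7 = 2366 mod 7 = 0 -> Monday (Mon=0 ... Sun=6)
Days before March (Jan-Feb): 59; March 1 index = (0 + 59) mod 7 = 3 -> Thursday
First Saturday is March 3
Saturdays: 3, 10, 17, 24, 31

5 Saturdays


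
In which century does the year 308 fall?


Century = (year - 1) // 100 + 1
= (308 - 1) // 100 + 1
= 307 // 100 + 1
= 3 + 1

4th century


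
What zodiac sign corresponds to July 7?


Date: July 7
Conventional tropical zodiac dates: Cancer from June 21 onward; Leo starts July 23
July 7 falls within the Cancer range

Cancer


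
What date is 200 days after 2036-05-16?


Start: 2036-05-16, add 200 days
May 2036 has 31 days: 31 - 16 = 15 days to May 31 -> 185 left
June 2036 has 30 days -> 155 left
July 2036 has 31 days -> 124 left
August 2036 has 31 days -> 93 left
September 2036 has 30 days -> 63 left
October 2036 has 31 days -> 32 left
November 2036 has 30 days -> 2 left
December 2036: 2 <= 31 -> lands on December 2

Result: 2036-12-02


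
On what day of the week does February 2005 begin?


Target: February 1, 2005
Anchor: Jan 1, 2005. With p = 2005 - 1 = 2004: (p + p//4 - p//100 + p//400) mod 7 = (2004 + 501 - 20 + 5) mod 7 = 2490 mod 7 = 5 -> Saturday (Mon=0 ... Sun=6)
Days before February (Jan): 31 days
Weekday index = (5 + 31) mod 7 = 1

Tuesday


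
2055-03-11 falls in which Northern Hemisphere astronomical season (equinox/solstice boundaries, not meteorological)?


Date: March 11
Astronomical Winter (approx.; exact equinox/solstice day varies by year): December 21 to March 19
March 11 falls within the Winter window

Winter


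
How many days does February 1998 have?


February 1998 (leap year: no)

28 days


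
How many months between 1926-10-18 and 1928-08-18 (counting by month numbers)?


From October 1926 to August 1928
2 years * 12 = 24 months, minus 2 months = 22

22 months


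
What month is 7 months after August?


August is month 8
8 + 7 = 15; wrap: 15 - 12 = 3

March


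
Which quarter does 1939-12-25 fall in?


Month: December (month 12)
Q1: Jan-Mar, Q2: Apr-Jun, Q3: Jul-Sep, Q4: Oct-Dec

Q4


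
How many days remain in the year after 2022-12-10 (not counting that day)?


Day of year: 344 of 365
Remaining = 365 - 344

21 days


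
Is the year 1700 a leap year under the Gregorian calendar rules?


Gregorian leap year rule: divisible by 4, but not by 100, unless also by 400.
1700 is divisible by 100 but not 400 -> not a leap year

No


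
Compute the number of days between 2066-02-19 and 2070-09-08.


From 2066-02-19 to 2070-09-08
2066-02-19: days before February = 31; day of year = 31 + 19 = 50
2070-09-08: days before September = 31 + 28 + 31 + 30 + 31 + 30 + 31 + 31 = 243 (2070 is not a leap year); day of year = 243 + 8 = 251
Rest of 2066: 365 - 50 = 315
Full years 2067 (365), 2068 (366), 2069 (365): 1096
Total = 315 + 1096 + 251 = 1662

1662 days


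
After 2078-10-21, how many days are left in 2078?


Day of year: 294 of 365
Remaining = 365 - 294

71 days


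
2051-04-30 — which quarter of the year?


Month: April (month 4)
Q1: Jan-Mar, Q2: Apr-Jun, Q3: Jul-Sep, Q4: Oct-Dec

Q2


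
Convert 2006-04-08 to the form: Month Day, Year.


ISO 2006-04-08 parses as year=2006, month=04, day=08
Month 4 -> April

April 8, 2006


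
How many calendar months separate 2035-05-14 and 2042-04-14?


From May 2035 to April 2042
7 years * 12 = 84 months, minus 1 month = 83

83 months


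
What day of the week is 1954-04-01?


Date: April 1, 1954
Anchor: Jan 1, 1954. With p = 1954 - 1 = 1953: (p + p//4 - p//100 + p//400) mod 7 = (1953 + 488 - 19 + 4) mod 7 = 2426 mod 7 = 4 -> Friday (Mon=0 ... Sun=6)
Days before April (Jan-Mar): 90; offset = 90 + 1 - 1 = 90
Weekday index = (4 + 90) mod 7 = 3

Day of the week: Thursday


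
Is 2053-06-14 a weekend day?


Anchor: Jan 1, 2053. With p = 2053 - 1 = 2052: (p + p//4 - p//100 + p//400) mod 7 = (2052 + 513 - 20 + 5) mod 7 = 2550 mod 7 = 2 -> Wednesday (Mon=0 ... Sun=6)
Day of year: 165; offset = 164
Weekday index = (2 + 164) mod 7 = 5 -> Saturday
Weekend days: Saturday, Sunday

Yes


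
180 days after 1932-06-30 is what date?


Start: 1932-06-30, add 180 days
June 30 is the last day of June 1932 -> 180 left
July 1932 has 31 days -> 149 left
August 1932 has 31 days -> 118 left
September 1932 has 30 days -> 88 left
October 1932 has 31 days -> 57 left
November 1932 has 30 days -> 27 left
December 1932: 27 <= 31 -> lands on December 27

Result: 1932-12-27


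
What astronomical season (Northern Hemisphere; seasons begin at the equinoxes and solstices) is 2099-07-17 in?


Date: July 17
Astronomical Summer (approx.; exact equinox/solstice day varies by year): June 21 to September 21
July 17 falls within the Summer window

Summer


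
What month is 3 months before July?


July is month 7
7 - 3 = 4

April


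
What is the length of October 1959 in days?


October 1959

31 days


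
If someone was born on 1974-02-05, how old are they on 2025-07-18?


Birth: 1974-02-05
Reference: 2025-07-18
Year difference: 2025 - 1974 = 51

51 years old


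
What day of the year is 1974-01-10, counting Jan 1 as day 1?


Date: January 10, 1974
No months before January
Plus 10 days in January

Day of year: 10


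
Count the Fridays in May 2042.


May 2042 has 31 days
Anchor: Jan 1, 2042. With p = 2042 - 1 = 2041: (p + p//4 - p//100 + p//400) mod 7 = (2041 + 510 - 20 + 5) mod 7 = 2536 mod 7 = 2 -> Wednesday (Mon=0 ... Sun=6)
Days before May (Jan-Apr): 120; May 1 index = (2 + 120) mod 7 = 3 -> Thursday
First Friday is May 2
Fridays: 2, 9, 16, 23, 30

5 Fridays


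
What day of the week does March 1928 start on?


Target: March 1, 1928
Anchor: Jan 1, 1928. With p = 1928 - 1 = 1927: (p + p//4 - p//100 + p//400) mod 7 = (1927 + 481 - 19 + 4) mod 7 = 2393 mod 7 = 6 -> Sunday (Mon=0 ... Sun=6)
Days before March (Jan-Feb): 60 days
Weekday index = (6 + 60) mod 7 = 3

Thursday


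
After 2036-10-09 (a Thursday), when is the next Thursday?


Current: Thursday
Target: Thursday
Days ahead: 7

Next Thursday: 2036-10-16


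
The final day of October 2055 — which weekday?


October 2055 has 31 days
Anchor: Jan 1, 2055. With p = 2055 - 1 = 2054: (p + p//4 - p//100 + p//400) mod 7 = (2054 + 513 - 20 + 5) mod 7 = 2552 mod 7 = 4 -> Friday (Mon=0 ... Sun=6)
Days before October (Jan-Sep): 273; October 1 index = (4 + 273) mod 7 = 4 -> Friday
Last day offset: 31 - 1 = 30 days
Weekday index = (4 + 30) mod 7 = 6

Sunday, October 31


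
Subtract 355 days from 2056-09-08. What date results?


Start: 2056-09-08, subtract 355 days
Back 8 days from September 8 reaches August 31, 2056 -> 347 left
August 2056 has 31 days -> back to July 31, 2056 -> 316 left
July 2056 has 31 days -> back to June 30, 2056 -> 285 left
June 2056 has 30 days -> back to May 31, 2056 -> 255 left
May 2056 has 31 days -> back to April 30, 2056 -> 224 left
April 2056 has 30 days -> back to March 31, 2056 -> 194 left
March 2056 has 31 days -> back to February 29, 2056 -> 163 left
February 2056 has 29 days -> back to January 31, 2056 -> 134 left
January 2056 has 31 days -> back to December 31, 2055 -> 103 left
December 2055 has 31 days -> back to November 30, 2055 -> 72 left
November 2055 has 30 days -> back to October 31, 2055 -> 42 left
October 2055 has 31 days -> back to September 30, 2055 -> 11 left
September 2055: 30 - 11 = 19 -> lands on September 19

Result: 2055-09-19


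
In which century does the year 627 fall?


Century = (year - 1) // 100 + 1
= (627 - 1) // 100 + 1
= 626 // 100 + 1
= 6 + 1

7th century


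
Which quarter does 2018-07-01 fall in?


Month: July (month 7)
Q1: Jan-Mar, Q2: Apr-Jun, Q3: Jul-Sep, Q4: Oct-Dec

Q3


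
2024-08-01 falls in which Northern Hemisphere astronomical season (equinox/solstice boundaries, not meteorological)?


Date: August 1
Astronomical Summer (approx.; exact equinox/solstice day varies by year): June 21 to September 21
August 1 falls within the Summer window

Summer


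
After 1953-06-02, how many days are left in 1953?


Day of year: 153 of 365
Remaining = 365 - 153

212 days


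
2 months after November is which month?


November is month 11
11 + 2 = 13; wrap: 13 - 12 = 1

January


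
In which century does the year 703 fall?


Century = (year - 1) // 100 + 1
= (703 - 1) // 100 + 1
= 702 // 100 + 1
= 7 + 1

8th century


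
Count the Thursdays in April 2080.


April 2080 has 30 days
Anchor: Jan 1, 2080. With p = 2080 - 1 = 2079: (p + p//4 - p//100 + p//400) mod 7 = (2079 + 519 - 20 + 5) mod 7 = 2583 mod 7 = 0 -> Monday (Mon=0 ... Sun=6)
Days before April (Jan-Mar): 91; April 1 index = (0 + 91) mod 7 = 0 -> Monday
First Thursday is April 4
Thursdays: 4, 11, 18, 25

4 Thursdays


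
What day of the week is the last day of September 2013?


September 2013 has 30 days
Anchor: Jan 1, 2013. With p = 2013 - 1 = 2012: (p + p//4 - p//100 + p//400) mod 7 = (2012 + 503 - 20 + 5) mod 7 = 2500 mod 7 = 1 -> Tuesday (Mon=0 ... Sun=6)
Days before September (Jan-Aug): 243; September 1 index = (1 + 243) mod 7 = 6 -> Sunday
Last day offset: 30 - 1 = 29 days
Weekday index = (6 + 29) mod 7 = 0

Monday, September 30


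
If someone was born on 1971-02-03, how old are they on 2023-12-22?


Birth: 1971-02-03
Reference: 2023-12-22
Year difference: 2023 - 1971 = 52

52 years old


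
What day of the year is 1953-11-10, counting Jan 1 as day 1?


Date: November 10, 1953
Days in months 1 through 10: 304
Plus 10 days in November

Day of year: 314


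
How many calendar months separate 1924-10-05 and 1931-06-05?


From October 1924 to June 1931
7 years * 12 = 84 months, minus 4 months = 80

80 months


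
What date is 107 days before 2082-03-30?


Start: 2082-03-30, subtract 107 days
Back 30 days from March 30 reaches February 28, 2082 -> 77 left
February 2082 has 28 days -> back to January 31, 2082 -> 49 left
January 2082 has 31 days -> back to December 31, 2081 -> 18 left
December 2081: 31 - 18 = 13 -> lands on December 13

Result: 2081-12-13


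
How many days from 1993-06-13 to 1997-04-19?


From 1993-06-13 to 1997-04-19
1993-06-13: days before June = 31 + 28 + 31 + 30 + 31 = 151 (1993 is not a leap year); day of year = 151 + 13 = 164
1997-04-19: days before April = 31 + 28 + 31 = 90 (1997 is not a leap year); day of year = 90 + 19 = 109
Rest of 1993: 365 - 164 = 201
Full years 1994 (365), 1995 (365), 1996 (366): 1096
Total = 201 + 1096 + 109 = 1406

1406 days


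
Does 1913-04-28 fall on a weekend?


Anchor: Jan 1, 1913. With p = 1913 - 1 = 1912: (p + p//4 - p//100 + p//400) mod 7 = (1912 + 478 - 19 + 4) mod 7 = 2375 mod 7 = 2 -> Wednesday (Mon=0 ... Sun=6)
Day of year: 118; offset = 117
Weekday index = (2 + 117) mod 7 = 0 -> Monday
Weekend days: Saturday, Sunday

No


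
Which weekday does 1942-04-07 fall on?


Date: April 7, 1942
Anchor: Jan 1, 1942. With p = 1942 - 1 = 1941: (p + p//4 - p//100 + p//400) mod 7 = (1941 + 485 - 19 + 4) mod 7 = 2411 mod 7 = 3 -> Thursday (Mon=0 ... Sun=6)
Days before April (Jan-Mar): 90; offset = 90 + 7 - 1 = 96
Weekday index = (3 + 96) mod 7 = 1

Day of the week: Tuesday


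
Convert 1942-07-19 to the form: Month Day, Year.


ISO 1942-07-19 parses as year=1942, month=07, day=19
Month 7 -> July

July 19, 1942


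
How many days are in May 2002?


May 2002

31 days


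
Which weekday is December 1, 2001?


Target: December 1, 2001
Anchor: Jan 1, 2001. With p = 2001 - 1 = 2000: (p + p//4 - p//100 + p//400) mod 7 = (2000 + 500 - 20 + 5) mod 7 = 2485 mod 7 = 0 -> Monday (Mon=0 ... Sun=6)
Days before December (Jan-Nov): 334 days
Weekday index = (0 + 334) mod 7 = 5

Saturday


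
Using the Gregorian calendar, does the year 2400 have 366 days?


Gregorian leap year rule: divisible by 4, but not by 100, unless also by 400.
2400 is divisible by 400 -> leap year

Yes


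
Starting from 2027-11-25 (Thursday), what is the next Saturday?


Current: Thursday
Target: Saturday
Days ahead: 2

Next Saturday: 2027-11-27


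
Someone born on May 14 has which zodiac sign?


Date: May 14
Conventional tropical zodiac dates: Taurus from April 20 onward; Gemini starts May 21
May 14 falls within the Taurus range

Taurus


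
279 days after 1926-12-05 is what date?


Start: 1926-12-05, add 279 days
December 1926 has 31 days: 31 - 5 = 26 days to December 31 -> 253 left
January 1927 has 31 days -> 222 left
February 1927 has 28 days -> 194 left
March 1927 has 31 days -> 163 left
April 1927 has 30 days -> 133 left
May 1927 has 31 days -> 102 left
June 1927 has 30 days -> 72 left
July 1927 has 31 days -> 41 left
August 1927 has 31 days -> 10 left
September 1927: 10 <= 30 -> lands on September 10

Result: 1927-09-10


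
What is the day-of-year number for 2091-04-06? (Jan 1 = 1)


Date: April 6, 2091
Days in months 1 through 3: 90
Plus 6 days in April

Day of year: 96


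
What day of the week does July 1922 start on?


Target: July 1, 1922
Anchor: Jan 1, 1922. With p = 1922 - 1 = 1921: (p + p//4 - p//100 + p//400) mod 7 = (1921 + 480 - 19 + 4) mod 7 = 2386 mod 7 = 6 -> Sunday (Mon=0 ... Sun=6)
Days before July (Jan-Jun): 181 days
Weekday index = (6 + 181) mod 7 = 5

Saturday


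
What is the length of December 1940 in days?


December 1940

31 days


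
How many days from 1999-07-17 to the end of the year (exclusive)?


Day of year: 198 of 365
Remaining = 365 - 198

167 days


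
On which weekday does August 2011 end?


August 2011 has 31 days
Anchor: Jan 1, 2011. With p = 2011 - 1 = 2010: (p + p//4 - p//100 + p//400) mod 7 = (2010 + 502 - 20 + 5) mod 7 = 2497 mod 7 = 5 -> Saturday (Mon=0 ... Sun=6)
Days before August (Jan-Jul): 212; August 1 index = (5 + 212) mod 7 = 0 -> Monday
Last day offset: 31 - 1 = 30 days
Weekday index = (0 + 30) mod 7 = 2

Wednesday, August 31


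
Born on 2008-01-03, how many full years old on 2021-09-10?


Birth: 2008-01-03
Reference: 2021-09-10
Year difference: 2021 - 2008 = 13

13 years old


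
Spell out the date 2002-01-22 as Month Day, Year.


ISO 2002-01-22 parses as year=2002, month=01, day=22
Month 1 -> January

January 22, 2002


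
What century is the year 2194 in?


Century = (year - 1) // 100 + 1
= (2194 - 1) // 100 + 1
= 2193 // 100 + 1
= 21 + 1

22nd century


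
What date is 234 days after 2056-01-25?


Start: 2056-01-25, add 234 days
January 2056 has 31 days: 31 - 25 = 6 days to January 31 -> 228 left
February 2056 has 29 days -> 199 left
March 2056 has 31 days -> 168 left
April 2056 has 30 days -> 138 left
May 2056 has 31 days -> 107 left
June 2056 has 30 days -> 77 left
July 2056 has 31 days -> 46 left
August 2056 has 31 days -> 15 left
September 2056: 15 <= 30 -> lands on September 15

Result: 2056-09-15


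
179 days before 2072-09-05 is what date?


Start: 2072-09-05, subtract 179 days
Back 5 days from September 5 reaches August 31, 2072 -> 174 left
August 2072 has 31 days -> back to July 31, 2072 -> 143 left
July 2072 has 31 days -> back to June 30, 2072 -> 112 left
June 2072 has 30 days -> back to May 31, 2072 -> 82 left
May 2072 has 31 days -> back to April 30, 2072 -> 51 left
April 2072 has 30 days -> back to March 31, 2072 -> 21 left
March 2072: 31 - 21 = 10 -> lands on March 10

Result: 2072-03-10


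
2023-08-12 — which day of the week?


Date: August 12, 2023
Anchor: Jan 1, 2023. With p = 2023 - 1 = 2022: (p + p//4 - p//100 + p//400) mod 7 = (2022 + 505 - 20 + 5) mod 7 = 2512 mod 7 = 6 -> Sunday (Mon=0 ... Sun=6)
Days before August (Jan-Jul): 212; offset = 212 + 12 - 1 = 223
Weekday index = (6 + 223) mod 7 = 5

Day of the week: Saturday


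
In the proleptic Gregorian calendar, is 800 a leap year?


Gregorian leap year rule: divisible by 4, but not by 100, unless also by 400.
800 is divisible by 400 -> leap year

Yes


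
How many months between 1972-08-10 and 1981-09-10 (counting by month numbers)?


From August 1972 to September 1981
9 years * 12 = 108 months, plus 1 month = 109

109 months


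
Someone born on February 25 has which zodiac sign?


Date: February 25
Conventional tropical zodiac dates: Pisces from February 19 onward; Aries starts March 21
February 25 falls within the Pisces range

Pisces


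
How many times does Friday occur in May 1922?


May 1922 has 31 days
Anchor: Jan 1, 1922. With p = 1922 - 1 = 1921: (p + p//4 - p//100 + p//400) mod 7 = (1921 + 480 - 19 + 4) mod 7 = 2386 mod 7 = 6 -> Sunday (Mon=0 ... Sun=6)
Days before May (Jan-Apr): 120; May 1 index = (6 + 120) mod 7 = 0 -> Monday
First Friday is May 5
Fridays: 5, 12, 19, 26

4 Fridays


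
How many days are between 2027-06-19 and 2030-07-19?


From 2027-06-19 to 2030-07-19
2027-06-19: days before June = 31 + 28 + 31 + 30 + 31 = 151 (2027 is not a leap year); day of year = 151 + 19 = 170
2030-07-19: days before July = 31 + 28 + 31 + 30 + 31 + 30 = 181 (2030 is not a leap year); day of year = 181 + 19 = 200
Rest of 2027: 365 - 170 = 195
Full years 2028 (366), 2029 (365): 731
Total = 195 + 731 + 200 = 1126

1126 days


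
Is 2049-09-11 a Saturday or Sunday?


Anchor: Jan 1, 2049. With p = 2049 - 1 = 2048: (p + p//4 - p//100 + p//400) mod 7 = (2048 + 512 - 20 + 5) mod 7 = 2545 mod 7 = 4 -> Friday (Mon=0 ... Sun=6)
Day of year: 254; offset = 253
Weekday index = (4 + 253) mod 7 = 5 -> Saturday
Weekend days: Saturday, Sunday

Yes


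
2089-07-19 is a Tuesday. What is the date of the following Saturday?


Current: Tuesday
Target: Saturday
Days ahead: 4

Next Saturday: 2089-07-23


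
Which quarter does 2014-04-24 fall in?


Month: April (month 4)
Q1: Jan-Mar, Q2: Apr-Jun, Q3: Jul-Sep, Q4: Oct-Dec

Q2


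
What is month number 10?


Month 10 of 12

October


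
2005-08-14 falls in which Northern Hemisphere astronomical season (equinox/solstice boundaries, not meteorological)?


Date: August 14
Astronomical Summer (approx.; exact equinox/solstice day varies by year): June 21 to September 21
August 14 falls within the Summer window

Summer


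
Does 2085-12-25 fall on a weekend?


Anchor: Jan 1, 2085. With p = 2085 - 1 = 2084: (p + p//4 - p//100 + p//400) mod 7 = (2084 + 521 - 20 + 5) mod 7 = 2590 mod 7 = 0 -> Monday (Mon=0 ... Sun=6)
Day of year: 359; offset = 358
Weekday index = (0 + 358) mod 7 = 1 -> Tuesday
Weekend days: Saturday, Sunday

No


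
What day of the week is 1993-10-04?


Date: October 4, 1993
Anchor: Jan 1, 1993. With p = 1993 - 1 = 1992: (p + p//4 - p//100 + p//400) mod 7 = (1992 + 498 - 19 + 4) mod 7 = 2475 mod 7 = 4 -> Friday (Mon=0 ... Sun=6)
Days before October (Jan-Sep): 273; offset = 273 + 4 - 1 = 276
Weekday index = (4 + 276) mod 7 = 0

Day of the week: Monday


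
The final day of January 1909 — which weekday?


January 1909 has 31 days
Anchor: Jan 1, 1909. With p = 1909 - 1 = 1908: (p + p//4 - p//100 + p//400) mod 7 = (1908 + 477 - 19 + 4) mod 7 = 2370 mod 7 = 4 -> Friday (Mon=0 ... Sun=6)
January 1 is the anchor itself -> Friday
Last day offset: 31 - 1 = 30 days
Weekday index = (4 + 30) mod 7 = 6

Sunday, January 31


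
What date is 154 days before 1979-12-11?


Start: 1979-12-11, subtract 154 days
Back 11 days from December 11 reaches November 30, 1979 -> 143 left
November 1979 has 30 days -> back to October 31, 1979 -> 113 left
October 1979 has 31 days -> back to September 30, 1979 -> 82 left
September 1979 has 30 days -> back to August 31, 1979 -> 52 left
August 1979 has 31 days -> back to July 31, 1979 -> 21 left
July 1979: 31 - 21 = 10 -> lands on July 10

Result: 1979-07-10


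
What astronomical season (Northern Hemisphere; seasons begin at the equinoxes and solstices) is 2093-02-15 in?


Date: February 15
Astronomical Winter (approx.; exact equinox/solstice day varies by year): December 21 to March 19
February 15 falls within the Winter window

Winter


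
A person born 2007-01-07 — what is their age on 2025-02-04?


Birth: 2007-01-07
Reference: 2025-02-04
Year difference: 2025 - 2007 = 18

18 years old


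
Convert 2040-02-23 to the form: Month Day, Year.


ISO 2040-02-23 parses as year=2040, month=02, day=23
Month 2 -> February

February 23, 2040


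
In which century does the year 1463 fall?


Century = (year - 1) // 100 + 1
= (1463 - 1) // 100 + 1
= 1462 // 100 + 1
= 14 + 1

15th century


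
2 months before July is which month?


July is month 7
7 - 2 = 5

May


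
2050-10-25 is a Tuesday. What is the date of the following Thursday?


Current: Tuesday
Target: Thursday
Days ahead: 2

Next Thursday: 2050-10-27


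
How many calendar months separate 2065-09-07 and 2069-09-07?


From September 2065 to September 2069
4 years * 12 = 48 months = 48

48 months


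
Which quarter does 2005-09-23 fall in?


Month: September (month 9)
Q1: Jan-Mar, Q2: Apr-Jun, Q3: Jul-Sep, Q4: Oct-Dec

Q3


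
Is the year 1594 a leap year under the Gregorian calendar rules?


Gregorian leap year rule: divisible by 4, but not by 100, unless also by 400.
1594 is not divisible by 4 -> not a leap year

No


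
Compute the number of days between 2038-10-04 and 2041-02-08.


From 2038-10-04 to 2041-02-08
2038-10-04: days before October = 31 + 28 + 31 + 30 + 31 + 30 + 31 + 31 + 30 = 273 (2038 is not a leap year); day of year = 273 + 4 = 277
2041-02-08: days before February = 31; day of year = 31 + 8 = 39
Rest of 2038: 365 - 277 = 88
Full years 2039 (365), 2040 (366): 731
Total = 88 + 731 + 39 = 858

858 days


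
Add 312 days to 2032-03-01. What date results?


Start: 2032-03-01, add 312 days
March 2032 has 31 days: 31 - 1 = 30 days to March 31 -> 282 left
April 2032 has 30 days -> 252 left
May 2032 has 31 days -> 221 left
June 2032 has 30 days -> 191 left
July 2032 has 31 days -> 160 left
August 2032 has 31 days -> 129 left
September 2032 has 30 days -> 99 left
October 2032 has 31 days -> 68 left
November 2032 has 30 days -> 38 left
December 2032 has 31 days -> 7 left
January 2033: 7 <= 31 -> lands on January 7

Result: 2033-01-07


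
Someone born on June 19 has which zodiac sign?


Date: June 19
Conventional tropical zodiac dates: Gemini from May 21 onward; Cancer starts June 21
June 19 falls within the Gemini range

Gemini


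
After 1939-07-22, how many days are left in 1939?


Day of year: 203 of 365
Remaining = 365 - 203

162 days


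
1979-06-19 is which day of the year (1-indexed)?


Date: June 19, 1979
Days in months 1 through 5: 151
Plus 19 days in June

Day of year: 170


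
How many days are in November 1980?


November 1980

30 days


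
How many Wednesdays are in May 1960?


May 1960 has 31 days
Anchor: Jan 1, 1960. With p = 1960 - 1 = 1959: (p + p//4 - p//100 + p//400) mod 7 = (1959 + 489 - 19 + 4) mod 7 = 2433 mod 7 = 4 -> Friday (Mon=0 ... Sun=6)
Days before May (Jan-Apr): 121; May 1 index = (4 + 121) mod 7 = 6 -> Sunday
First Wednesday is May 4
Wednesdays: 4, 11, 18, 25

4 Wednesdays


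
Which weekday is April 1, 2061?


Target: April 1, 2061
Anchor: Jan 1, 2061. With p = 2061 - 1 = 2060: (p + p//4 - p//100 + p//400) mod 7 = (2060 + 515 - 20 + 5) mod 7 = 2560 mod 7 = 5 -> Saturday (Mon=0 ... Sun=6)
Days before April (Jan-Mar): 90 days
Weekday index = (5 + 90) mod 7 = 4

Friday


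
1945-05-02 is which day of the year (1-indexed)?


Date: May 2, 1945
Days in months 1 through 4: 120
Plus 2 days in May

Day of year: 122


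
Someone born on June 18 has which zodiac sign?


Date: June 18
Conventional tropical zodiac dates: Gemini from May 21 onward; Cancer starts June 21
June 18 falls within the Gemini range

Gemini


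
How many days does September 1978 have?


September 1978

30 days


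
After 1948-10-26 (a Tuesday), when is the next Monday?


Current: Tuesday
Target: Monday
Days ahead: 6

Next Monday: 1948-11-01


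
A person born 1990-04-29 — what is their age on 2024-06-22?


Birth: 1990-04-29
Reference: 2024-06-22
Year difference: 2024 - 1990 = 34

34 years old


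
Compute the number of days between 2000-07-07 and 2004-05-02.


From 2000-07-07 to 2004-05-02
2000-07-07: days before July = 31 + 29 + 31 + 30 + 31 + 30 = 182 (2000 is a leap year); day of year = 182 + 7 = 189
2004-05-02: days before May = 31 + 29 + 31 + 30 = 121 (2004 is a leap year); day of year = 121 + 2 = 123
Rest of 2000: 366 - 189 = 177
Full years 2001 (365), 2002 (365), 2003 (365): 1095
Total = 177 + 1095 + 123 = 1395

1395 days


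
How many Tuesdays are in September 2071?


September 2071 has 30 days
Anchor: Jan 1, 2071. With p = 2071 - 1 = 2070: (p + p//4 - p//100 + p//400) mod 7 = (2070 + 517 - 20 + 5) mod 7 = 2572 mod 7 = 3 -> Thursday (Mon=0 ... Sun=6)
Days before September (Jan-Aug): 243; September 1 index = (3 + 243) mod 7 = 1 -> Tuesday
First Tuesday is September 1
Tuesdays: 1, 8, 15, 22, 29

5 Tuesdays


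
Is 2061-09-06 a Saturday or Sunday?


Anchor: Jan 1, 2061. With p = 2061 - 1 = 2060: (p + p//4 - p//100 + p//400) mod 7 = (2060 + 515 - 20 + 5) mod 7 = 2560 mod 7 = 5 -> Saturday (Mon=0 ... Sun=6)
Day of year: 249; offset = 248
Weekday index = (5 + 248) mod 7 = 1 -> Tuesday
Weekend days: Saturday, Sunday

No


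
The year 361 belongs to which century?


Century = (year - 1) // 100 + 1
= (361 - 1) // 100 + 1
= 360 // 100 + 1
= 3 + 1

4th century


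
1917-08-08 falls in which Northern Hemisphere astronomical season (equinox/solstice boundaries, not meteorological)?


Date: August 8
Astronomical Summer (approx.; exact equinox/solstice day varies by year): June 21 to September 21
August 8 falls within the Summer window

Summer


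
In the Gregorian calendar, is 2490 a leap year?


Gregorian leap year rule: divisible by 4, but not by 100, unless also by 400.
2490 is not divisible by 4 -> not a leap year

No


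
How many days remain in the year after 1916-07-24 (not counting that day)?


Day of year: 206 of 366
Remaining = 366 - 206

160 days


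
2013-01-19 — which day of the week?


Date: January 19, 2013
Anchor: Jan 1, 2013. With p = 2013 - 1 = 2012: (p + p//4 - p//100 + p//400) mod 7 = (2012 + 503 - 20 + 5) mod 7 = 2500 mod 7 = 1 -> Tuesday (Mon=0 ... Sun=6)
Days into year = 19 - 1 = 18
Weekday index = (1 + 18) mod 7 = 5

Day of the week: Saturday


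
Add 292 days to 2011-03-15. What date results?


Start: 2011-03-15, add 292 days
March 2011 has 31 days: 31 - 15 = 16 days to March 31 -> 276 left
April 2011 has 30 days -> 246 left
May 2011 has 31 days -> 215 left
June 2011 has 30 days -> 185 left
July 2011 has 31 days -> 154 left
August 2011 has 31 days -> 123 left
September 2011 has 30 days -> 93 left
October 2011 has 31 days -> 62 left
November 2011 has 30 days -> 32 left
December 2011 has 31 days -> 1 left
January 2012: 1 <= 31 -> lands on January 1

Result: 2012-01-01


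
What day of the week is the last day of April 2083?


April 2083 has 30 days
Anchor: Jan 1, 2083. With p = 2083 - 1 = 2082: (p + p//4 - p//100 + p//400) mod 7 = (2082 + 520 - 20 + 5) mod 7 = 2587 mod 7 = 4 -> Friday (Mon=0 ... Sun=6)
Days before April (Jan-Mar): 90; April 1 index = (4 + 90) mod 7 = 3 -> Thursday
Last day offset: 30 - 1 = 29 days
Weekday index = (3 + 29) mod 7 = 4

Friday, April 30


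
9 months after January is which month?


January is month 1
1 + 9 = 10

October
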